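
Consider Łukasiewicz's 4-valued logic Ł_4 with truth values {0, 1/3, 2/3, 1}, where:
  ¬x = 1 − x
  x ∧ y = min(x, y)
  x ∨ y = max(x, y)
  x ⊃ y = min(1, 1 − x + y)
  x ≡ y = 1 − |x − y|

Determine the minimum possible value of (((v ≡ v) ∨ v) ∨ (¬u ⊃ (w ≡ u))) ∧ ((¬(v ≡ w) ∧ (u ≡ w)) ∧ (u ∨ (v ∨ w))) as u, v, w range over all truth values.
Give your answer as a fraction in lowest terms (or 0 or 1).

Take u = 0, v = 0, w = 0:
v ≡ v = 0 ≡ 0 = 1
(v ≡ v) ∨ v = 1 ∨ 0 = 1
¬u = ¬0 = 1
w ≡ u = 0 ≡ 0 = 1
¬u ⊃ (w ≡ u) = 1 ⊃ 1 = 1
((v ≡ v) ∨ v) ∨ (¬u ⊃ (w ≡ u)) = 1 ∨ 1 = 1
v ≡ w = 0 ≡ 0 = 1
¬(v ≡ w) = ¬1 = 0
u ≡ w = 0 ≡ 0 = 1
¬(v ≡ w) ∧ (u ≡ w) = 0 ∧ 1 = 0
v ∨ w = 0 ∨ 0 = 0
u ∨ (v ∨ w) = 0 ∨ 0 = 0
(¬(v ≡ w) ∧ (u ≡ w)) ∧ (u ∨ (v ∨ w)) = 0 ∧ 0 = 0
(((v ≡ v) ∨ v) ∨ (¬u ⊃ (w ≡ u))) ∧ ((¬(v ≡ w) ∧ (u ≡ w)) ∧ (u ∨ (v ∨ w))) = 1 ∧ 0 = 0
No assignment yields a value below 0, so this is the minimum.

0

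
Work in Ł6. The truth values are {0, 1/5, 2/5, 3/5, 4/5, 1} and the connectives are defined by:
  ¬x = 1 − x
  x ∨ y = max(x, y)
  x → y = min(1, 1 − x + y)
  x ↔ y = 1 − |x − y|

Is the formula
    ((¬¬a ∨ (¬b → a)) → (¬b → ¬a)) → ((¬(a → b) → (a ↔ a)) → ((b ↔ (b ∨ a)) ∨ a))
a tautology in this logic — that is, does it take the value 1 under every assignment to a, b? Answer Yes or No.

No

Counterexample: take a = 1/5, b = 0.
¬a = ¬1/5 = 4/5
¬¬a = ¬4/5 = 1/5
¬b = ¬0 = 1
¬b → a = 1 → 1/5 = 1/5
¬¬a ∨ (¬b → a) = 1/5 ∨ 1/5 = 1/5
¬b = ¬0 = 1
¬a = ¬1/5 = 4/5
¬b → ¬a = 1 → 4/5 = 4/5
(¬¬a ∨ (¬b → a)) → (¬b → ¬a) = 1/5 → 4/5 = 1
a → b = 1/5 → 0 = 4/5
¬(a → b) = ¬4/5 = 1/5
a ↔ a = 1/5 ↔ 1/5 = 1
¬(a → b) → (a ↔ a) = 1/5 → 1 = 1
b ∨ a = 0 ∨ 1/5 = 1/5
b ↔ (b ∨ a) = 0 ↔ 1/5 = 4/5
(b ↔ (b ∨ a)) ∨ a = 4/5 ∨ 1/5 = 4/5
(¬(a → b) → (a ↔ a)) → ((b ↔ (b ∨ a)) ∨ a) = 1 → 4/5 = 4/5
((¬¬a ∨ (¬b → a)) → (¬b → ¬a)) → ((¬(a → b) → (a ↔ a)) → ((b ↔ (b ∨ a)) ∨ a)) = 1 → 4/5 = 4/5
This gives 4/5 ≠ 1.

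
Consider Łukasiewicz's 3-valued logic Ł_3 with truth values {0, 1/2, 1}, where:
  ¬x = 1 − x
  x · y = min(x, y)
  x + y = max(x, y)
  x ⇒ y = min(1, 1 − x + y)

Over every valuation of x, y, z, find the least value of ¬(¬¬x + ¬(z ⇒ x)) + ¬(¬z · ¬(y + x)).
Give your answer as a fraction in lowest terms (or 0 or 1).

Take x = 0, y = 0, z = 1/2:
¬x = ¬0 = 1
¬¬x = ¬1 = 0
z ⇒ x = 1/2 ⇒ 0 = 1/2
¬(z ⇒ x) = ¬1/2 = 1/2
¬¬x + ¬(z ⇒ x) = 0 + 1/2 = 1/2
¬(¬¬x + ¬(z ⇒ x)) = ¬1/2 = 1/2
¬z = ¬1/2 = 1/2
y + x = 0 + 0 = 0
¬(y + x) = ¬0 = 1
¬z · ¬(y + x) = 1/2 · 1 = 1/2
¬(¬z · ¬(y + x)) = ¬1/2 = 1/2
¬(¬¬x + ¬(z ⇒ x)) + ¬(¬z · ¬(y + x)) = 1/2 + 1/2 = 1/2
No assignment yields a value below 1/2, so this is the minimum.

1/2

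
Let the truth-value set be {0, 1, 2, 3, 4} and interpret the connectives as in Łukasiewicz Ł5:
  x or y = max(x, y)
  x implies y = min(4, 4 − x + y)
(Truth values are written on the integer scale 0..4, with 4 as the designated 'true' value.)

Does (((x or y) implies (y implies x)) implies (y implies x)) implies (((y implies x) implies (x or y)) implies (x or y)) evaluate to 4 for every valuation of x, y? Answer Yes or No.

At x = 2, y = 2, for instance:
x or y = 2 or 2 = 2
y implies x = 2 implies 2 = 4
(x or y) implies (y implies x) = 2 implies 4 = 4
((x or y) implies (y implies x)) implies (y implies x) = 4 implies 4 = 4
(y implies x) implies (x or y) = 4 implies 2 = 2
((y implies x) implies (x or y)) implies (x or y) = 2 implies 2 = 4
(((x or y) implies (y implies x)) implies (y implies x)) implies (((y implies x) implies (x or y)) implies (x or y)) = 4 implies 4 = 4
and checking the remaining 24 assignments likewise gives ≥ 4 in every case.

Yes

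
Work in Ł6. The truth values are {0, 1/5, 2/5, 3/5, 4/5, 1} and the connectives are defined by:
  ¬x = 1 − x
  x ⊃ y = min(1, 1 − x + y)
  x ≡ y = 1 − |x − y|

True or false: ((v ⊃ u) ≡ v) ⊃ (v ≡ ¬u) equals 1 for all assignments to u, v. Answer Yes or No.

Counterexample: take u = 0, v = 1/5.
v ⊃ u = 1/5 ⊃ 0 = 4/5
(v ⊃ u) ≡ v = 4/5 ≡ 1/5 = 2/5
¬u = ¬0 = 1
v ≡ ¬u = 1/5 ≡ 1 = 1/5
((v ⊃ u) ≡ v) ⊃ (v ≡ ¬u) = 2/5 ⊃ 1/5 = 4/5
This gives 4/5 ≠ 1.

No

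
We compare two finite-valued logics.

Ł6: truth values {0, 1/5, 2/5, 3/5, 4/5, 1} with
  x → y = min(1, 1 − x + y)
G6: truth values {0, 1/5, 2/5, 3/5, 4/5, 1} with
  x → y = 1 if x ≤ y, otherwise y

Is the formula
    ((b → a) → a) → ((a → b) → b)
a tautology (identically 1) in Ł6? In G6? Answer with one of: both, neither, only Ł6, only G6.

In Ł6: every assignment gives 1 — tautology.
In G6: at a = 0, b = 1/5 the value is 1/5 — not a tautology.

only Ł6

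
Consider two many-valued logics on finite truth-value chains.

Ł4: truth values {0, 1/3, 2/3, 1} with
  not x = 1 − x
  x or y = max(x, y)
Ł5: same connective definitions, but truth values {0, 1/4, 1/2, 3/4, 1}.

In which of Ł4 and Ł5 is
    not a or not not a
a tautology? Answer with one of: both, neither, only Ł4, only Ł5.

In Ł4: at a = 1/3 the value is 2/3 — not a tautology.
In Ł5: at a = 1/4 the value is 3/4 — not a tautology.

neither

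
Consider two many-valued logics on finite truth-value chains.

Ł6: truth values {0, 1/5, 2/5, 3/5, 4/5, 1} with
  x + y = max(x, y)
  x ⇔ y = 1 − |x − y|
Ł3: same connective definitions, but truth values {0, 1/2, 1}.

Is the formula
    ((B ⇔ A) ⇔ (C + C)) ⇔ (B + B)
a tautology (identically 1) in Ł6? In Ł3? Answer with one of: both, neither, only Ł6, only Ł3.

In Ł6: at A = 0, B = 0, C = 1/5 the value is 4/5 — not a tautology.
In Ł3: at A = 0, B = 0, C = 1/2 the value is 1/2 — not a tautology.

neither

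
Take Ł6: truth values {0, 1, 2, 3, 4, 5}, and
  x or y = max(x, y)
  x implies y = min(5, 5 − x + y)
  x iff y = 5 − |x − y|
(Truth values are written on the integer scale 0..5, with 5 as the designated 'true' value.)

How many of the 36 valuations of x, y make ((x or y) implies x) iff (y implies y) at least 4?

value 5: 21 assignments (counts)
value 4: 5 assignments (counts)
value 3: 4 assignments
value 2: 3 assignments
value 1: 2 assignments
value 0: 1 assignment
So 26 of the 36 assignments meet the threshold.

26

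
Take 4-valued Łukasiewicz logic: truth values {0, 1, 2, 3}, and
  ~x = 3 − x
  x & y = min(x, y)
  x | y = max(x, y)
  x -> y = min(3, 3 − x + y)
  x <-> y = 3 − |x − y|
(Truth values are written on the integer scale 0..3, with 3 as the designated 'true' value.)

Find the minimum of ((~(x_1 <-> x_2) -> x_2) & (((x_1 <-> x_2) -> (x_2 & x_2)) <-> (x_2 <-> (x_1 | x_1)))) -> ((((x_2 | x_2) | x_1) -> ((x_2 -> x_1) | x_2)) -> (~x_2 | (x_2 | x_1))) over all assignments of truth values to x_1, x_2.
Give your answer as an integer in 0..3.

Take x_1 = 0, x_2 = 1:
x_1 <-> x_2 = 0 <-> 1 = 2
~(x_1 <-> x_2) = ~2 = 1
~(x_1 <-> x_2) -> x_2 = 1 -> 1 = 3
x_1 <-> x_2 = 0 <-> 1 = 2
x_2 & x_2 = 1 & 1 = 1
(x_1 <-> x_2) -> (x_2 & x_2) = 2 -> 1 = 2
x_1 | x_1 = 0 | 0 = 0
x_2 <-> (x_1 | x_1) = 1 <-> 0 = 2
((x_1 <-> x_2) -> (x_2 & x_2)) <-> (x_2 <-> (x_1 | x_1)) = 2 <-> 2 = 3
(~(x_1 <-> x_2) -> x_2) & (((x_1 <-> x_2) -> (x_2 & x_2)) <-> (x_2 <-> (x_1 | x_1))) = 3 & 3 = 3
x_2 | x_2 = 1 | 1 = 1
(x_2 | x_2) | x_1 = 1 | 0 = 1
x_2 -> x_1 = 1 -> 0 = 2
(x_2 -> x_1) | x_2 = 2 | 1 = 2
((x_2 | x_2) | x_1) -> ((x_2 -> x_1) | x_2) = 1 -> 2 = 3
~x_2 = ~1 = 2
x_2 | x_1 = 1 | 0 = 1
~x_2 | (x_2 | x_1) = 2 | 1 = 2
(((x_2 | x_2) | x_1) -> ((x_2 -> x_1) | x_2)) -> (~x_2 | (x_2 | x_1)) = 3 -> 2 = 2
((~(x_1 <-> x_2) -> x_2) & (((x_1 <-> x_2) -> (x_2 & x_2)) <-> (x_2 <-> (x_1 | x_1)))) -> ((((x_2 | x_2) | x_1) -> ((x_2 -> x_1) | x_2)) -> (~x_2 | (x_2 | x_1))) = 3 -> 2 = 2
No assignment yields a value below 2, so this is the minimum.

2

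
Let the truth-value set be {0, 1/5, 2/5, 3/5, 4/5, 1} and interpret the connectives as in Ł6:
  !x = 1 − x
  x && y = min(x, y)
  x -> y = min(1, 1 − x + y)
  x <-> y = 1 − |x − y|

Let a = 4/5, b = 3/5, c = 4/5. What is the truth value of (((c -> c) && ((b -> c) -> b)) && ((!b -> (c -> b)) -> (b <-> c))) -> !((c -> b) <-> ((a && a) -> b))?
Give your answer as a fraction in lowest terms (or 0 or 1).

c -> c = 4/5 -> 4/5 = 1
b -> c = 3/5 -> 4/5 = 1
(b -> c) -> b = 1 -> 3/5 = 3/5
(c -> c) && ((b -> c) -> b) = 1 && 3/5 = 3/5
!b = !3/5 = 2/5
c -> b = 4/5 -> 3/5 = 4/5
!b -> (c -> b) = 2/5 -> 4/5 = 1
b <-> c = 3/5 <-> 4/5 = 4/5
(!b -> (c -> b)) -> (b <-> c) = 1 -> 4/5 = 4/5
((c -> c) && ((b -> c) -> b)) && ((!b -> (c -> b)) -> (b <-> c)) = 3/5 && 4/5 = 3/5
c -> b = 4/5 -> 3/5 = 4/5
a && a = 4/5 && 4/5 = 4/5
(a && a) -> b = 4/5 -> 3/5 = 4/5
(c -> b) <-> ((a && a) -> b) = 4/5 <-> 4/5 = 1
!((c -> b) <-> ((a && a) -> b)) = !1 = 0
(((c -> c) && ((b -> c) -> b)) && ((!b -> (c -> b)) -> (b <-> c))) -> !((c -> b) <-> ((a && a) -> b)) = 3/5 -> 0 = 2/5

2/5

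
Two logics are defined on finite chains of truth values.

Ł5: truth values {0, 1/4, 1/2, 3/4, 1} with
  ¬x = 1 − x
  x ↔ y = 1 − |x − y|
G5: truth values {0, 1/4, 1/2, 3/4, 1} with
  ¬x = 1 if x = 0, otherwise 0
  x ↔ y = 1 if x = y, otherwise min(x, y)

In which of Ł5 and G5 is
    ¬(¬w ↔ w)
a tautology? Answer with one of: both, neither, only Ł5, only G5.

only G5

In Ł5: at w = 1/4 the value is 1/2 — not a tautology.
In G5: every assignment gives 1 — tautology.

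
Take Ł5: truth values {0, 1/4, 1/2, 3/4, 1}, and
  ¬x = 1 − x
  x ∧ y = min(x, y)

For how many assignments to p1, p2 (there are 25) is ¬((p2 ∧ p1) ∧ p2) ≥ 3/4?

16

value 1: 9 assignments (counts)
value 3/4: 7 assignments (counts)
value 1/2: 5 assignments
value 1/4: 3 assignments
value 0: 1 assignment
So 16 of the 25 assignments meet the threshold.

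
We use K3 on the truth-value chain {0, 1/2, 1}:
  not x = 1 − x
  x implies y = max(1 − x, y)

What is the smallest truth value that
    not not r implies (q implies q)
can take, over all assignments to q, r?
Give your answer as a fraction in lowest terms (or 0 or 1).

Take q = 1/2, r = 1/2:
not r = not 1/2 = 1/2
not not r = not 1/2 = 1/2
q implies q = 1/2 implies 1/2 = 1/2
not not r implies (q implies q) = 1/2 implies 1/2 = 1/2
No assignment yields a value below 1/2, so this is the minimum.

1/2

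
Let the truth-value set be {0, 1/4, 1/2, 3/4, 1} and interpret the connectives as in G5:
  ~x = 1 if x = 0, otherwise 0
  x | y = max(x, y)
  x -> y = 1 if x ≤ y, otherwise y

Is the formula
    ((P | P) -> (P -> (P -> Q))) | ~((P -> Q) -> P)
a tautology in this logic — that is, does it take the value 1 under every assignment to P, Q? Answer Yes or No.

No

Counterexample: take P = 1/4, Q = 0.
P | P = 1/4 | 1/4 = 1/4
P -> Q = 1/4 -> 0 = 0
P -> (P -> Q) = 1/4 -> 0 = 0
(P | P) -> (P -> (P -> Q)) = 1/4 -> 0 = 0
P -> Q = 1/4 -> 0 = 0
(P -> Q) -> P = 0 -> 1/4 = 1
~((P -> Q) -> P) = ~1 = 0
((P | P) -> (P -> (P -> Q))) | ~((P -> Q) -> P) = 0 | 0 = 0
This gives 0 ≠ 1.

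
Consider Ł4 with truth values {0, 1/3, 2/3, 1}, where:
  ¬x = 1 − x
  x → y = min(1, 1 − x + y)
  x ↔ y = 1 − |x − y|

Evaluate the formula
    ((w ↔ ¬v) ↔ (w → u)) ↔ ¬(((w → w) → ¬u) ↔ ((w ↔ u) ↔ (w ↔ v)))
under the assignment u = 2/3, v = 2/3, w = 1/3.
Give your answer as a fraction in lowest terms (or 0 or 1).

¬v = ¬2/3 = 1/3
w ↔ ¬v = 1/3 ↔ 1/3 = 1
w → u = 1/3 → 2/3 = 1
(w ↔ ¬v) ↔ (w → u) = 1 ↔ 1 = 1
w → w = 1/3 → 1/3 = 1
¬u = ¬2/3 = 1/3
(w → w) → ¬u = 1 → 1/3 = 1/3
w ↔ u = 1/3 ↔ 2/3 = 2/3
w ↔ v = 1/3 ↔ 2/3 = 2/3
(w ↔ u) ↔ (w ↔ v) = 2/3 ↔ 2/3 = 1
((w → w) → ¬u) ↔ ((w ↔ u) ↔ (w ↔ v)) = 1/3 ↔ 1 = 1/3
¬(((w → w) → ¬u) ↔ ((w ↔ u) ↔ (w ↔ v))) = ¬1/3 = 2/3
((w ↔ ¬v) ↔ (w → u)) ↔ ¬(((w → w) → ¬u) ↔ ((w ↔ u) ↔ (w ↔ v))) = 1 ↔ 2/3 = 2/3

2/3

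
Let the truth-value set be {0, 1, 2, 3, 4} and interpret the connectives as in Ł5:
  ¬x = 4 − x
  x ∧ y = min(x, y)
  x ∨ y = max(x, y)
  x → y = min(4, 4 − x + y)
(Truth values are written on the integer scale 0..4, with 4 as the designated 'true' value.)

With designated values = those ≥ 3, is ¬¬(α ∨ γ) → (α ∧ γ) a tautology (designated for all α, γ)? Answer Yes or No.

No

Counterexample: take α = 0, γ = 2.
α ∨ γ = 0 ∨ 2 = 2
¬(α ∨ γ) = ¬2 = 2
¬¬(α ∨ γ) = ¬2 = 2
α ∧ γ = 0 ∧ 2 = 0
¬¬(α ∨ γ) → (α ∧ γ) = 2 → 0 = 2
This gives 2, which is below 3.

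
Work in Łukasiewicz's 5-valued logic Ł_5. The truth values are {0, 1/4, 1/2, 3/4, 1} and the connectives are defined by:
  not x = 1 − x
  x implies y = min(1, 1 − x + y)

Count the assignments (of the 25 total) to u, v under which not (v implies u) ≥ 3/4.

3

value 1: 1 assignment (counts)
value 3/4: 2 assignments (counts)
value 1/2: 3 assignments
value 1/4: 4 assignments
value 0: 15 assignments
So 3 of the 25 assignments meet the threshold.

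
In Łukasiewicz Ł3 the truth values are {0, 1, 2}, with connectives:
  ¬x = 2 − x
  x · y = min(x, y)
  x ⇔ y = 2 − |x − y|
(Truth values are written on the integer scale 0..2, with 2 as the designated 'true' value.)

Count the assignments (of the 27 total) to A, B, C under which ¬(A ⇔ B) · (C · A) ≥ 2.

value 2: 1 assignment (counts)
value 1: 7 assignments
value 0: 19 assignments
So 1 of the 27 assignments meets the threshold.

1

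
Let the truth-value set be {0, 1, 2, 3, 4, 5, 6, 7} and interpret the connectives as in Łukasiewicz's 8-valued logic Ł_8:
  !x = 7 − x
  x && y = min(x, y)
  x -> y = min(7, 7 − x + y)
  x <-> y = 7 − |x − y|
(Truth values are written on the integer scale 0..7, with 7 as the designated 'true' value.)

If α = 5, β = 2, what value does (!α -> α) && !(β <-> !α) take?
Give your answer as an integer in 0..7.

!α = !5 = 2
!α -> α = 2 -> 5 = 7
!α = !5 = 2
β <-> !α = 2 <-> 2 = 7
!(β <-> !α) = !7 = 0
(!α -> α) && !(β <-> !α) = 7 && 0 = 0

0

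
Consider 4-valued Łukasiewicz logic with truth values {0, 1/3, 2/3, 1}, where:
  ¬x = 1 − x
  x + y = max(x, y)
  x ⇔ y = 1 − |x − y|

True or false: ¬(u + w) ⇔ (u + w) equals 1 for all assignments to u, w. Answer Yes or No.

No

Counterexample: take u = 0, w = 0.
u + w = 0 + 0 = 0
¬(u + w) = ¬0 = 1
u + w = 0 + 0 = 0
¬(u + w) ⇔ (u + w) = 1 ⇔ 0 = 0
This gives 0 ≠ 1.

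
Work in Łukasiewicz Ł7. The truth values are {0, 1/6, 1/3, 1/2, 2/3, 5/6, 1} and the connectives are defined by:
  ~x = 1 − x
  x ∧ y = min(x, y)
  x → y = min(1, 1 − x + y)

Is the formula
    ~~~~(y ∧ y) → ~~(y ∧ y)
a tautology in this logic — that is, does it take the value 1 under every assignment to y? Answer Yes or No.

y = 0 ↦ 1
y = 1/6 ↦ 1
y = 1/3 ↦ 1
y = 1/2 ↦ 1
y = 2/3 ↦ 1
y = 5/6 ↦ 1
y = 1 ↦ 1
Every assignment gives a value ≥ 1.

Yes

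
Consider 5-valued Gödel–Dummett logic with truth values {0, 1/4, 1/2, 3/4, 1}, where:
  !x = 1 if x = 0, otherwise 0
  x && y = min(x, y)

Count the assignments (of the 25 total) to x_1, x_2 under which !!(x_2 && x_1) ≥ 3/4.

16

value 1: 16 assignments (counts)
value 0: 9 assignments
So 16 of the 25 assignments meet the threshold.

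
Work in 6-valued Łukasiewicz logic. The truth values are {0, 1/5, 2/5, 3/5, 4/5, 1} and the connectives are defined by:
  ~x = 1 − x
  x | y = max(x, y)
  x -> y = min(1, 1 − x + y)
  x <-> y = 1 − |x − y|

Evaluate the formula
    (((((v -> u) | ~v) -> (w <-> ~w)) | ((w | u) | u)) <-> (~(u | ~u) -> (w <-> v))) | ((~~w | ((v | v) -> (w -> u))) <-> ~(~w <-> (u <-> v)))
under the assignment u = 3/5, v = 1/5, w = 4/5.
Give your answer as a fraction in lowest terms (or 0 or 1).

v -> u = 1/5 -> 3/5 = 1
~v = ~1/5 = 4/5
(v -> u) | ~v = 1 | 4/5 = 1
~w = ~4/5 = 1/5
w <-> ~w = 4/5 <-> 1/5 = 2/5
((v -> u) | ~v) -> (w <-> ~w) = 1 -> 2/5 = 2/5
w | u = 4/5 | 3/5 = 4/5
(w | u) | u = 4/5 | 3/5 = 4/5
(((v -> u) | ~v) -> (w <-> ~w)) | ((w | u) | u) = 2/5 | 4/5 = 4/5
~u = ~3/5 = 2/5
u | ~u = 3/5 | 2/5 = 3/5
~(u | ~u) = ~3/5 = 2/5
w <-> v = 4/5 <-> 1/5 = 2/5
~(u | ~u) -> (w <-> v) = 2/5 -> 2/5 = 1
((((v -> u) | ~v) -> (w <-> ~w)) | ((w | u) | u)) <-> (~(u | ~u) -> (w <-> v)) = 4/5 <-> 1 = 4/5
~w = ~4/5 = 1/5
~~w = ~1/5 = 4/5
v | v = 1/5 | 1/5 = 1/5
w -> u = 4/5 -> 3/5 = 4/5
(v | v) -> (w -> u) = 1/5 -> 4/5 = 1
~~w | ((v | v) -> (w -> u)) = 4/5 | 1 = 1
~w = ~4/5 = 1/5
u <-> v = 3/5 <-> 1/5 = 3/5
~w <-> (u <-> v) = 1/5 <-> 3/5 = 3/5
~(~w <-> (u <-> v)) = ~3/5 = 2/5
(~~w | ((v | v) -> (w -> u))) <-> ~(~w <-> (u <-> v)) = 1 <-> 2/5 = 2/5
(((((v -> u) | ~v) -> (w <-> ~w)) | ((w | u) | u)) <-> (~(u | ~u) -> (w <-> v))) | ((~~w | ((v | v) -> (w -> u))) <-> ~(~w <-> (u <-> v))) = 4/5 | 2/5 = 4/5

4/5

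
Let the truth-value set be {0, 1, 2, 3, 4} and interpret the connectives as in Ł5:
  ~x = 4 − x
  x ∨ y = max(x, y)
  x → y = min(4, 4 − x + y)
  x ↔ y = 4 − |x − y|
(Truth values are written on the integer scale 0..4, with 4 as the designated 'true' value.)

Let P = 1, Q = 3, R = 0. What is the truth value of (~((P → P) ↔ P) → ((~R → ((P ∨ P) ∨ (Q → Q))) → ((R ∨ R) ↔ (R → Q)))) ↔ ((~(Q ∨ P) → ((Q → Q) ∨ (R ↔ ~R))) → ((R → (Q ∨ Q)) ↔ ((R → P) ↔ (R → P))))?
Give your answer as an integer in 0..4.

P → P = 1 → 1 = 4
(P → P) ↔ P = 4 ↔ 1 = 1
~((P → P) ↔ P) = ~1 = 3
~R = ~0 = 4
P ∨ P = 1 ∨ 1 = 1
Q → Q = 3 → 3 = 4
(P ∨ P) ∨ (Q → Q) = 1 ∨ 4 = 4
~R → ((P ∨ P) ∨ (Q → Q)) = 4 → 4 = 4
R ∨ R = 0 ∨ 0 = 0
R → Q = 0 → 3 = 4
(R ∨ R) ↔ (R → Q) = 0 ↔ 4 = 0
(~R → ((P ∨ P) ∨ (Q → Q))) → ((R ∨ R) ↔ (R → Q)) = 4 → 0 = 0
~((P → P) ↔ P) → ((~R → ((P ∨ P) ∨ (Q → Q))) → ((R ∨ R) ↔ (R → Q))) = 3 → 0 = 1
Q ∨ P = 3 ∨ 1 = 3
~(Q ∨ P) = ~3 = 1
Q → Q = 3 → 3 = 4
~R = ~0 = 4
R ↔ ~R = 0 ↔ 4 = 0
(Q → Q) ∨ (R ↔ ~R) = 4 ∨ 0 = 4
~(Q ∨ P) → ((Q → Q) ∨ (R ↔ ~R)) = 1 → 4 = 4
Q ∨ Q = 3 ∨ 3 = 3
R → (Q ∨ Q) = 0 → 3 = 4
R → P = 0 → 1 = 4
R → P = 0 → 1 = 4
(R → P) ↔ (R → P) = 4 ↔ 4 = 4
(R → (Q ∨ Q)) ↔ ((R → P) ↔ (R → P)) = 4 ↔ 4 = 4
(~(Q ∨ P) → ((Q → Q) ∨ (R ↔ ~R))) → ((R → (Q ∨ Q)) ↔ ((R → P) ↔ (R → P))) = 4 → 4 = 4
(~((P → P) ↔ P) → ((~R → ((P ∨ P) ∨ (Q → Q))) → ((R ∨ R) ↔ (R → Q)))) ↔ ((~(Q ∨ P) → ((Q → Q) ∨ (R ↔ ~R))) → ((R → (Q ∨ Q)) ↔ ((R → P) ↔ (R → P)))) = 1 ↔ 4 = 1

1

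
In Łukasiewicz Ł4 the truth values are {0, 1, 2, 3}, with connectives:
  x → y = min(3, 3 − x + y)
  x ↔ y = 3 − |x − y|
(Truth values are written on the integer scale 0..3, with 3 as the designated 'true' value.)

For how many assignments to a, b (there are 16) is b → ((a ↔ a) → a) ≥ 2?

a = 0, b = 0 ↦ 3  ≥
a = 0, b = 1 ↦ 2  ≥
a = 0, b = 2 ↦ 1  <
a = 0, b = 3 ↦ 0  <
a = 1, b = 0 ↦ 3  ≥
a = 1, b = 1 ↦ 3  ≥
a = 1, b = 2 ↦ 2  ≥
a = 1, b = 3 ↦ 1  <
a = 2, b = 0 ↦ 3  ≥
a = 2, b = 1 ↦ 3  ≥
a = 2, b = 2 ↦ 3  ≥
a = 2, b = 3 ↦ 2  ≥
a = 3, b = 0 ↦ 3  ≥
a = 3, b = 1 ↦ 3  ≥
a = 3, b = 2 ↦ 3  ≥
a = 3, b = 3 ↦ 3  ≥
So 13 of the 16 assignments meet the threshold.

13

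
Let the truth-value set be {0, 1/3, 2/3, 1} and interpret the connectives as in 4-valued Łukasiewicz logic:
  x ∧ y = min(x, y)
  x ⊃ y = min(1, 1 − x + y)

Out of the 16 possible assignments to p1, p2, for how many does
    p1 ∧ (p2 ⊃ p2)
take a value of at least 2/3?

p1 = 0, p2 = 0 ↦ 0  <
p1 = 0, p2 = 1/3 ↦ 0  <
p1 = 0, p2 = 2/3 ↦ 0  <
p1 = 0, p2 = 1 ↦ 0  <
p1 = 1/3, p2 = 0 ↦ 1/3  <
p1 = 1/3, p2 = 1/3 ↦ 1/3  <
p1 = 1/3, p2 = 2/3 ↦ 1/3  <
p1 = 1/3, p2 = 1 ↦ 1/3  <
p1 = 2/3, p2 = 0 ↦ 2/3  ≥
p1 = 2/3, p2 = 1/3 ↦ 2/3  ≥
p1 = 2/3, p2 = 2/3 ↦ 2/3  ≥
p1 = 2/3, p2 = 1 ↦ 2/3  ≥
p1 = 1, p2 = 0 ↦ 1  ≥
p1 = 1, p2 = 1/3 ↦ 1  ≥
p1 = 1, p2 = 2/3 ↦ 1  ≥
p1 = 1, p2 = 1 ↦ 1  ≥
So 8 of the 16 assignments meet the threshold.

8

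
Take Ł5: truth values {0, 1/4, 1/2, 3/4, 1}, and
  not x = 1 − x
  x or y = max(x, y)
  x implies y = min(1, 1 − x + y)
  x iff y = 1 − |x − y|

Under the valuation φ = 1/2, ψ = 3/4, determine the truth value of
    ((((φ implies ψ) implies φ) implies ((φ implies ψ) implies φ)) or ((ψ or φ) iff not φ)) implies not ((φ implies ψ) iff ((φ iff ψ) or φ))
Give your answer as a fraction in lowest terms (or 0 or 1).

φ implies ψ = 1/2 implies 3/4 = 1
(φ implies ψ) implies φ = 1 implies 1/2 = 1/2
φ implies ψ = 1/2 implies 3/4 = 1
(φ implies ψ) implies φ = 1 implies 1/2 = 1/2
((φ implies ψ) implies φ) implies ((φ implies ψ) implies φ) = 1/2 implies 1/2 = 1
ψ or φ = 3/4 or 1/2 = 3/4
not φ = not 1/2 = 1/2
(ψ or φ) iff not φ = 3/4 iff 1/2 = 3/4
(((φ implies ψ) implies φ) implies ((φ implies ψ) implies φ)) or ((ψ or φ) iff not φ) = 1 or 3/4 = 1
φ implies ψ = 1/2 implies 3/4 = 1
φ iff ψ = 1/2 iff 3/4 = 3/4
(φ iff ψ) or φ = 3/4 or 1/2 = 3/4
(φ implies ψ) iff ((φ iff ψ) or φ) = 1 iff 3/4 = 3/4
not ((φ implies ψ) iff ((φ iff ψ) or φ)) = not 3/4 = 1/4
((((φ implies ψ) implies φ) implies ((φ implies ψ) implies φ)) or ((ψ or φ) iff not φ)) implies not ((φ implies ψ) iff ((φ iff ψ) or φ)) = 1 implies 1/4 = 1/4

1/4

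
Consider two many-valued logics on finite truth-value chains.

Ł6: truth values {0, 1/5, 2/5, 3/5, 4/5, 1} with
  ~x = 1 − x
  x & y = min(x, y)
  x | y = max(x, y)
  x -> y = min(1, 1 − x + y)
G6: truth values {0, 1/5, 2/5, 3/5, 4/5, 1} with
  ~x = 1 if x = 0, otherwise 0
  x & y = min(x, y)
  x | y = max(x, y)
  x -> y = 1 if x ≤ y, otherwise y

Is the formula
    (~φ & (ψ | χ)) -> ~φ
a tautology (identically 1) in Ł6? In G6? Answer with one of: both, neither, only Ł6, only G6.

In Ł6: every assignment gives 1 — tautology.
In G6: every assignment gives 1 — tautology.

both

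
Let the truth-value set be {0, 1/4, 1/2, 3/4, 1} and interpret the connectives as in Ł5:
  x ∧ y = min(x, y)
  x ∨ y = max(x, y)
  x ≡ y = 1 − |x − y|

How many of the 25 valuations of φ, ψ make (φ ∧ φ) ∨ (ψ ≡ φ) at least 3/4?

value 1: 9 assignments (counts)
value 3/4: 9 assignments (counts)
value 1/2: 4 assignments
value 1/4: 2 assignments
value 0: 1 assignment
So 18 of the 25 assignments meet the threshold.

18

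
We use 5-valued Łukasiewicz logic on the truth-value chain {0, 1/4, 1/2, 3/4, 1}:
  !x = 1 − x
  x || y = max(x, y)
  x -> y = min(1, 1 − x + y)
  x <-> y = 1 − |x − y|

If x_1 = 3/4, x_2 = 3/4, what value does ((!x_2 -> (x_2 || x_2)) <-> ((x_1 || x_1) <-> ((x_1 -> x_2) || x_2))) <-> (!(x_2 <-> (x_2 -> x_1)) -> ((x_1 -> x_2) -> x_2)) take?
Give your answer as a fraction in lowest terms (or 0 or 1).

!x_2 = !3/4 = 1/4
x_2 || x_2 = 3/4 || 3/4 = 3/4
!x_2 -> (x_2 || x_2) = 1/4 -> 3/4 = 1
x_1 || x_1 = 3/4 || 3/4 = 3/4
x_1 -> x_2 = 3/4 -> 3/4 = 1
(x_1 -> x_2) || x_2 = 1 || 3/4 = 1
(x_1 || x_1) <-> ((x_1 -> x_2) || x_2) = 3/4 <-> 1 = 3/4
(!x_2 -> (x_2 || x_2)) <-> ((x_1 || x_1) <-> ((x_1 -> x_2) || x_2)) = 1 <-> 3/4 = 3/4
x_2 -> x_1 = 3/4 -> 3/4 = 1
x_2 <-> (x_2 -> x_1) = 3/4 <-> 1 = 3/4
!(x_2 <-> (x_2 -> x_1)) = !3/4 = 1/4
x_1 -> x_2 = 3/4 -> 3/4 = 1
(x_1 -> x_2) -> x_2 = 1 -> 3/4 = 3/4
!(x_2 <-> (x_2 -> x_1)) -> ((x_1 -> x_2) -> x_2) = 1/4 -> 3/4 = 1
((!x_2 -> (x_2 || x_2)) <-> ((x_1 || x_1) <-> ((x_1 -> x_2) || x_2))) <-> (!(x_2 <-> (x_2 -> x_1)) -> ((x_1 -> x_2) -> x_2)) = 3/4 <-> 1 = 3/4

3/4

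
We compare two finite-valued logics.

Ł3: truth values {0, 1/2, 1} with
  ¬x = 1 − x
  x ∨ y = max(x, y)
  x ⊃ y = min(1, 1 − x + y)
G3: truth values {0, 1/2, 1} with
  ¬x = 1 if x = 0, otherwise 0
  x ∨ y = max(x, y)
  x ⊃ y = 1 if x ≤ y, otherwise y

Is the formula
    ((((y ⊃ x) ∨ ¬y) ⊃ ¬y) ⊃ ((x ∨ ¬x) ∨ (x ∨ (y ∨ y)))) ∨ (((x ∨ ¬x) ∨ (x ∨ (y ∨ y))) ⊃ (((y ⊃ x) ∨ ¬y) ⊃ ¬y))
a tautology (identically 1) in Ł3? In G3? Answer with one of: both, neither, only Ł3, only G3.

In Ł3: every assignment gives 1 — tautology.
In G3: every assignment gives 1 — tautology.

both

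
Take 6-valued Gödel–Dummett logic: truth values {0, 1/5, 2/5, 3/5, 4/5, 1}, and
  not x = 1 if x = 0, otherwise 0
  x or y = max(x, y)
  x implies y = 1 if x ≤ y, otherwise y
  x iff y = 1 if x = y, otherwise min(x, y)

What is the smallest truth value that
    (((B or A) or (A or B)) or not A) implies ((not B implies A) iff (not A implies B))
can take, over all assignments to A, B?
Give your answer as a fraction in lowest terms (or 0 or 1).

Take A = 0, B = 1/5:
B or A = 1/5 or 0 = 1/5
A or B = 0 or 1/5 = 1/5
(B or A) or (A or B) = 1/5 or 1/5 = 1/5
not A = not 0 = 1
((B or A) or (A or B)) or not A = 1/5 or 1 = 1
not B = not 1/5 = 0
not B implies A = 0 implies 0 = 1
not A = not 0 = 1
not A implies B = 1 implies 1/5 = 1/5
(not B implies A) iff (not A implies B) = 1 iff 1/5 = 1/5
(((B or A) or (A or B)) or not A) implies ((not B implies A) iff (not A implies B)) = 1 implies 1/5 = 1/5
No assignment yields a value below 1/5, so this is the minimum.

1/5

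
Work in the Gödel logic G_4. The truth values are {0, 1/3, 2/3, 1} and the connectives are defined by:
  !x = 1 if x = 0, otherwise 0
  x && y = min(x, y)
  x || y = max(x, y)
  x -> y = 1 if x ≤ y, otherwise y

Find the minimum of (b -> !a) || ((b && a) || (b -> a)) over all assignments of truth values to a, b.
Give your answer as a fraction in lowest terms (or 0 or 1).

Take a = 1/3, b = 2/3:
!a = !1/3 = 0
b -> !a = 2/3 -> 0 = 0
b && a = 2/3 && 1/3 = 1/3
b -> a = 2/3 -> 1/3 = 1/3
(b && a) || (b -> a) = 1/3 || 1/3 = 1/3
(b -> !a) || ((b && a) || (b -> a)) = 0 || 1/3 = 1/3
No assignment yields a value below 1/3, so this is the minimum.

1/3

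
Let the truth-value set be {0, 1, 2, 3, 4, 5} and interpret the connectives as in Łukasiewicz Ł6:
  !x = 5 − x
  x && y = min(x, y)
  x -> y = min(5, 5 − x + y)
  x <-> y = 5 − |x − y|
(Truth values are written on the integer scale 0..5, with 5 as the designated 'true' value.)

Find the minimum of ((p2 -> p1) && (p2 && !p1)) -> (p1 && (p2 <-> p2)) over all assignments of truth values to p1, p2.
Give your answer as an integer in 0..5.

Take p1 = 0, p2 = 2:
p2 -> p1 = 2 -> 0 = 3
!p1 = !0 = 5
p2 && !p1 = 2 && 5 = 2
(p2 -> p1) && (p2 && !p1) = 3 && 2 = 2
p2 <-> p2 = 2 <-> 2 = 5
p1 && (p2 <-> p2) = 0 && 5 = 0
((p2 -> p1) && (p2 && !p1)) -> (p1 && (p2 <-> p2)) = 2 -> 0 = 3
No assignment yields a value below 3, so this is the minimum.

3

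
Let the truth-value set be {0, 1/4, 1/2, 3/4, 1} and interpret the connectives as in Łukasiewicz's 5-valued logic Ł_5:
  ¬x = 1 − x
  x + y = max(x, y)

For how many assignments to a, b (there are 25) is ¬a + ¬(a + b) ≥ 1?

value 1: 5 assignments (counts)
value 3/4: 5 assignments
value 1/2: 5 assignments
value 1/4: 5 assignments
value 0: 5 assignments
So 5 of the 25 assignments meet the threshold.

5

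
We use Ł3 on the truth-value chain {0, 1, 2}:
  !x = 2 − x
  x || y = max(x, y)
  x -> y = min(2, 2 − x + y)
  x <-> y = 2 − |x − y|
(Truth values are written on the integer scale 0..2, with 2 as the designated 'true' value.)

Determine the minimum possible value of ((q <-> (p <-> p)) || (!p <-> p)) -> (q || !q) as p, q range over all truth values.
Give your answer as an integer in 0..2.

Take p = 1, q = 1:
p <-> p = 1 <-> 1 = 2
q <-> (p <-> p) = 1 <-> 2 = 1
!p = !1 = 1
!p <-> p = 1 <-> 1 = 2
(q <-> (p <-> p)) || (!p <-> p) = 1 || 2 = 2
!q = !1 = 1
q || !q = 1 || 1 = 1
((q <-> (p <-> p)) || (!p <-> p)) -> (q || !q) = 2 -> 1 = 1
No assignment yields a value below 1, so this is the minimum.

1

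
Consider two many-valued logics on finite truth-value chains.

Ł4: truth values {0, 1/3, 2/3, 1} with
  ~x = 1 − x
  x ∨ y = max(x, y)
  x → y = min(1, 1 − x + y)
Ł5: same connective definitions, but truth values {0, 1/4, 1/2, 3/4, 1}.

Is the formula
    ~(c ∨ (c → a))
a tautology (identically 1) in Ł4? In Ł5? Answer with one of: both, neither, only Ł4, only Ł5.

neither

In Ł4: at a = 0, c = 0 the value is 0 — not a tautology.
In Ł5: at a = 0, c = 0 the value is 0 — not a tautology.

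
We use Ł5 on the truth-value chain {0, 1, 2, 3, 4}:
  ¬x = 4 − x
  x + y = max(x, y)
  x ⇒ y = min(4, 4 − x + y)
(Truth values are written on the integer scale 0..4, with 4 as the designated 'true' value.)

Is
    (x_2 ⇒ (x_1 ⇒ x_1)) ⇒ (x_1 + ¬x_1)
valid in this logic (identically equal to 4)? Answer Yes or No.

No

Counterexample: take x_1 = 1, x_2 = 0.
x_1 ⇒ x_1 = 1 ⇒ 1 = 4
x_2 ⇒ (x_1 ⇒ x_1) = 0 ⇒ 4 = 4
¬x_1 = ¬1 = 3
x_1 + ¬x_1 = 1 + 3 = 3
(x_2 ⇒ (x_1 ⇒ x_1)) ⇒ (x_1 + ¬x_1) = 4 ⇒ 3 = 3
This gives 3 ≠ 4.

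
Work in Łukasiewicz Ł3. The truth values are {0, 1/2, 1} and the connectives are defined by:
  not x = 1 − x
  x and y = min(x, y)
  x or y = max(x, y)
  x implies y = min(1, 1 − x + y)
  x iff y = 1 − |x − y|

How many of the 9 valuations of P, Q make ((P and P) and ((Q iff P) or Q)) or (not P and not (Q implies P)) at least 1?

P = 0, Q = 0 ↦ 0  <
P = 0, Q = 1/2 ↦ 1/2  <
P = 0, Q = 1 ↦ 1  ≥
P = 1/2, Q = 0 ↦ 1/2  <
P = 1/2, Q = 1/2 ↦ 1/2  <
P = 1/2, Q = 1 ↦ 1/2  <
P = 1, Q = 0 ↦ 0  <
P = 1, Q = 1/2 ↦ 1/2  <
P = 1, Q = 1 ↦ 1  ≥
So 2 of the 9 assignments meet the threshold.

2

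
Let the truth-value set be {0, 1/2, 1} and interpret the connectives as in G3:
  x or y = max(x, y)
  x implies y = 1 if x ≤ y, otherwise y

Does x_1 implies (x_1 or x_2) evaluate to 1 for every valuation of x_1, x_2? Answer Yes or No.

x_1 = 0, x_2 = 0 ↦ 1
x_1 = 0, x_2 = 1/2 ↦ 1
x_1 = 0, x_2 = 1 ↦ 1
x_1 = 1/2, x_2 = 0 ↦ 1
x_1 = 1/2, x_2 = 1/2 ↦ 1
x_1 = 1/2, x_2 = 1 ↦ 1
x_1 = 1, x_2 = 0 ↦ 1
x_1 = 1, x_2 = 1/2 ↦ 1
x_1 = 1, x_2 = 1 ↦ 1
Every assignment gives a value ≥ 1.

Yes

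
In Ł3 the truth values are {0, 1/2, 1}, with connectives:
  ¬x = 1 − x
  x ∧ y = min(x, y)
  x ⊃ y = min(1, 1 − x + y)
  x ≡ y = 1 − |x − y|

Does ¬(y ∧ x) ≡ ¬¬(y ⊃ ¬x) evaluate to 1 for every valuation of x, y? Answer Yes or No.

No

Counterexample: take x = 1/2, y = 1/2.
y ∧ x = 1/2 ∧ 1/2 = 1/2
¬(y ∧ x) = ¬1/2 = 1/2
¬x = ¬1/2 = 1/2
y ⊃ ¬x = 1/2 ⊃ 1/2 = 1
¬(y ⊃ ¬x) = ¬1 = 0
¬¬(y ⊃ ¬x) = ¬0 = 1
¬(y ∧ x) ≡ ¬¬(y ⊃ ¬x) = 1/2 ≡ 1 = 1/2
This gives 1/2 ≠ 1.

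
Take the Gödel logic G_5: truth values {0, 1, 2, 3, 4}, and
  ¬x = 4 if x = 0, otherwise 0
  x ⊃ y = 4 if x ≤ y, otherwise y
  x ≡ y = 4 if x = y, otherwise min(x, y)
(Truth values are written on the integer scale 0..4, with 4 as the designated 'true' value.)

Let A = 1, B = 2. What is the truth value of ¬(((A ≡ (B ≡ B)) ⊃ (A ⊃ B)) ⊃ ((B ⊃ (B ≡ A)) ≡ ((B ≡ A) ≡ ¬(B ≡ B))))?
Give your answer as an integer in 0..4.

B ≡ B = 2 ≡ 2 = 4
A ≡ (B ≡ B) = 1 ≡ 4 = 1
A ⊃ B = 1 ⊃ 2 = 4
(A ≡ (B ≡ B)) ⊃ (A ⊃ B) = 1 ⊃ 4 = 4
B ≡ A = 2 ≡ 1 = 1
B ⊃ (B ≡ A) = 2 ⊃ 1 = 1
B ≡ A = 2 ≡ 1 = 1
B ≡ B = 2 ≡ 2 = 4
¬(B ≡ B) = ¬4 = 0
(B ≡ A) ≡ ¬(B ≡ B) = 1 ≡ 0 = 0
(B ⊃ (B ≡ A)) ≡ ((B ≡ A) ≡ ¬(B ≡ B)) = 1 ≡ 0 = 0
((A ≡ (B ≡ B)) ⊃ (A ⊃ B)) ⊃ ((B ⊃ (B ≡ A)) ≡ ((B ≡ A) ≡ ¬(B ≡ B))) = 4 ⊃ 0 = 0
¬(((A ≡ (B ≡ B)) ⊃ (A ⊃ B)) ⊃ ((B ⊃ (B ≡ A)) ≡ ((B ≡ A) ≡ ¬(B ≡ B)))) = ¬0 = 4

4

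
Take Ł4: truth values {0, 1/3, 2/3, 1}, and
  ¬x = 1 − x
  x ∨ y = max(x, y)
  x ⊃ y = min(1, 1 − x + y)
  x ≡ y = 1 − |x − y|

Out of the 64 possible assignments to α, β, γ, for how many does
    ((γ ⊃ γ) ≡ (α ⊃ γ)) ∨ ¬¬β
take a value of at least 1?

46

value 1: 46 assignments (counts)
value 2/3: 12 assignments
value 1/3: 5 assignments
value 0: 1 assignment
So 46 of the 64 assignments meet the threshold.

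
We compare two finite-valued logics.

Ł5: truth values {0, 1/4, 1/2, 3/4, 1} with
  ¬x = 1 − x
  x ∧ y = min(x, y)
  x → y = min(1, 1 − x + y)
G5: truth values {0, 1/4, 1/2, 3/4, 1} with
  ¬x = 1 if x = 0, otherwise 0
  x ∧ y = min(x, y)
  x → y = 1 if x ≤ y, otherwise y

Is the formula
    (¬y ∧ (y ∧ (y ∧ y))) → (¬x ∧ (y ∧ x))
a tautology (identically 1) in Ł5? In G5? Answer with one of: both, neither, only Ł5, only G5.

In Ł5: at x = 0, y = 1/4 the value is 3/4 — not a tautology.
In G5: every assignment gives 1 — tautology.

only G5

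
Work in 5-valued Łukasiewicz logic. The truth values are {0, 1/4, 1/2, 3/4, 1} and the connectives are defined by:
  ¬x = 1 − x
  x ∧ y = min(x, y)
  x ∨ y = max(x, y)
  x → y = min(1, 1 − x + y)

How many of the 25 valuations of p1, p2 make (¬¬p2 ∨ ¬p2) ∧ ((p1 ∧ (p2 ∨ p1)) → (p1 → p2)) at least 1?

8

value 1: 8 assignments (counts)
value 3/4: 9 assignments
value 1/2: 6 assignments
value 1/4: 1 assignment
value 0: 1 assignment
So 8 of the 25 assignments meet the threshold.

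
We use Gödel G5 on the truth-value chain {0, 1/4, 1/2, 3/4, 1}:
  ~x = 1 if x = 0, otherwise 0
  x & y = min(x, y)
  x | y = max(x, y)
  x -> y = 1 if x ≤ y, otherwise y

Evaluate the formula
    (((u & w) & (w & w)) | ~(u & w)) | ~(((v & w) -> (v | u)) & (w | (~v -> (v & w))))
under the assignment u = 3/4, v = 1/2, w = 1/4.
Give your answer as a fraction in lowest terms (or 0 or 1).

1/4

u & w = 3/4 & 1/4 = 1/4
w & w = 1/4 & 1/4 = 1/4
(u & w) & (w & w) = 1/4 & 1/4 = 1/4
u & w = 3/4 & 1/4 = 1/4
~(u & w) = ~1/4 = 0
((u & w) & (w & w)) | ~(u & w) = 1/4 | 0 = 1/4
v & w = 1/2 & 1/4 = 1/4
v | u = 1/2 | 3/4 = 3/4
(v & w) -> (v | u) = 1/4 -> 3/4 = 1
~v = ~1/2 = 0
v & w = 1/2 & 1/4 = 1/4
~v -> (v & w) = 0 -> 1/4 = 1
w | (~v -> (v & w)) = 1/4 | 1 = 1
((v & w) -> (v | u)) & (w | (~v -> (v & w))) = 1 & 1 = 1
~(((v & w) -> (v | u)) & (w | (~v -> (v & w)))) = ~1 = 0
(((u & w) & (w & w)) | ~(u & w)) | ~(((v & w) -> (v | u)) & (w | (~v -> (v & w)))) = 1/4 | 0 = 1/4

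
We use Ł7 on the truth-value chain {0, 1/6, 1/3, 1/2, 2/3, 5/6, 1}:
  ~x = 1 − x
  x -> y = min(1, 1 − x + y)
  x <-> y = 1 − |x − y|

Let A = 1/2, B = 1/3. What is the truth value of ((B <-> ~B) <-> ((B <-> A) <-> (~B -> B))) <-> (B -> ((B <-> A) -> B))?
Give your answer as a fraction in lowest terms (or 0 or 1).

~B = ~1/3 = 2/3
B <-> ~B = 1/3 <-> 2/3 = 2/3
B <-> A = 1/3 <-> 1/2 = 5/6
~B = ~1/3 = 2/3
~B -> B = 2/3 -> 1/3 = 2/3
(B <-> A) <-> (~B -> B) = 5/6 <-> 2/3 = 5/6
(B <-> ~B) <-> ((B <-> A) <-> (~B -> B)) = 2/3 <-> 5/6 = 5/6
B <-> A = 1/3 <-> 1/2 = 5/6
(B <-> A) -> B = 5/6 -> 1/3 = 1/2
B -> ((B <-> A) -> B) = 1/3 -> 1/2 = 1
((B <-> ~B) <-> ((B <-> A) <-> (~B -> B))) <-> (B -> ((B <-> A) -> B)) = 5/6 <-> 1 = 5/6

5/6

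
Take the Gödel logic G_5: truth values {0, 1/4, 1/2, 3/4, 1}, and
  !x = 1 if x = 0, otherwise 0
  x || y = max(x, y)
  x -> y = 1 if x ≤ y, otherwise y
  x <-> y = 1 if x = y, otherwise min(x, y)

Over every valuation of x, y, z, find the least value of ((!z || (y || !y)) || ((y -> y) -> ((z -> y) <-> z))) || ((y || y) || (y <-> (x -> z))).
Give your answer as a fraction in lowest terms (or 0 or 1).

1/4

Take x = 0, y = 1/4, z = 1/4:
!z = !1/4 = 0
!y = !1/4 = 0
y || !y = 1/4 || 0 = 1/4
!z || (y || !y) = 0 || 1/4 = 1/4
y -> y = 1/4 -> 1/4 = 1
z -> y = 1/4 -> 1/4 = 1
(z -> y) <-> z = 1 <-> 1/4 = 1/4
(y -> y) -> ((z -> y) <-> z) = 1 -> 1/4 = 1/4
(!z || (y || !y)) || ((y -> y) -> ((z -> y) <-> z)) = 1/4 || 1/4 = 1/4
y || y = 1/4 || 1/4 = 1/4
x -> z = 0 -> 1/4 = 1
y <-> (x -> z) = 1/4 <-> 1 = 1/4
(y || y) || (y <-> (x -> z)) = 1/4 || 1/4 = 1/4
((!z || (y || !y)) || ((y -> y) -> ((z -> y) <-> z))) || ((y || y) || (y <-> (x -> z))) = 1/4 || 1/4 = 1/4
No assignment yields a value below 1/4, so this is the minimum.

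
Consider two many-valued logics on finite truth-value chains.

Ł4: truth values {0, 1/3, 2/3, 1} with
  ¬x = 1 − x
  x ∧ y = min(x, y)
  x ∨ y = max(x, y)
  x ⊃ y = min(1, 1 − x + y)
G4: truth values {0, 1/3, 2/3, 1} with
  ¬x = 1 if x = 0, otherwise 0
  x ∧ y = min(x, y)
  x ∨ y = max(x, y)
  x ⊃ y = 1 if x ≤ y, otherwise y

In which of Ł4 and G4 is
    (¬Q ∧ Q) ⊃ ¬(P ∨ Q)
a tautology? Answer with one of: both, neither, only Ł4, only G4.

In Ł4: at P = 1, Q = 1/3 the value is 2/3 — not a tautology.
In G4: every assignment gives 1 — tautology.

only G4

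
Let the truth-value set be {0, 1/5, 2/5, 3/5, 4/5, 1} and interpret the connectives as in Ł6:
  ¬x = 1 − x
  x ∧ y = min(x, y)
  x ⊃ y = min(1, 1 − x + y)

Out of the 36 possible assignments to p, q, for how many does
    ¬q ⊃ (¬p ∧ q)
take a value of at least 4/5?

value 1: 15 assignments (counts)
value 4/5: 6 assignments (counts)
value 3/5: 2 assignments
value 2/5: 6 assignments
value 1/5: 1 assignment
value 0: 6 assignments
So 21 of the 36 assignments meet the threshold.

21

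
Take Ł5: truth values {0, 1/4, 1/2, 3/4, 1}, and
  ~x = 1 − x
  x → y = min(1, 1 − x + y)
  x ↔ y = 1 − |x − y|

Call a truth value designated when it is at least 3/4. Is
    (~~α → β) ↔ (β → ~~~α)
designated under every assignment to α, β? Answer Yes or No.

No

Counterexample: take α = 1/2, β = 0.
~α = ~1/2 = 1/2
~~α = ~1/2 = 1/2
~~α → β = 1/2 → 0 = 1/2
~α = ~1/2 = 1/2
~~α = ~1/2 = 1/2
~~~α = ~1/2 = 1/2
β → ~~~α = 0 → 1/2 = 1
(~~α → β) ↔ (β → ~~~α) = 1/2 ↔ 1 = 1/2
This gives 1/2, which is below 3/4.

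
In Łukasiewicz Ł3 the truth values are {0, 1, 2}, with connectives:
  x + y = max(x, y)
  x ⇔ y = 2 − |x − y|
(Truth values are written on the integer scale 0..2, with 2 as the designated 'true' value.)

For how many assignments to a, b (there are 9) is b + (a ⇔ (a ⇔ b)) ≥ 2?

4

a = 0, b = 0 ↦ 0  <
a = 0, b = 1 ↦ 1  <
a = 0, b = 2 ↦ 2  ≥
a = 1, b = 0 ↦ 2  ≥
a = 1, b = 1 ↦ 1  <
a = 1, b = 2 ↦ 2  ≥
a = 2, b = 0 ↦ 0  <
a = 2, b = 1 ↦ 1  <
a = 2, b = 2 ↦ 2  ≥
So 4 of the 9 assignments meet the threshold.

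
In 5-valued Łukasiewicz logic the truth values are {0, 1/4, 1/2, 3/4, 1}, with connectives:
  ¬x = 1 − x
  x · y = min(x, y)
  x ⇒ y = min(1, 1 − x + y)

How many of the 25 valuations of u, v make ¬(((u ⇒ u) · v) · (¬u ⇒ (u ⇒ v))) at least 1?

value 1: 5 assignments (counts)
value 3/4: 5 assignments
value 1/2: 5 assignments
value 1/4: 5 assignments
value 0: 5 assignments
So 5 of the 25 assignments meet the threshold.

5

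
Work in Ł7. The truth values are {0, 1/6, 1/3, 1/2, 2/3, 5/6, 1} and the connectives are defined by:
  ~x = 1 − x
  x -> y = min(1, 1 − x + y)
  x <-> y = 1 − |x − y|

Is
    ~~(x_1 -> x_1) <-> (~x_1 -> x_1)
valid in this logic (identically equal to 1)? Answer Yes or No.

Counterexample: take x_1 = 0.
x_1 -> x_1 = 0 -> 0 = 1
~(x_1 -> x_1) = ~1 = 0
~~(x_1 -> x_1) = ~0 = 1
~x_1 = ~0 = 1
~x_1 -> x_1 = 1 -> 0 = 0
~~(x_1 -> x_1) <-> (~x_1 -> x_1) = 1 <-> 0 = 0
This gives 0 ≠ 1.

No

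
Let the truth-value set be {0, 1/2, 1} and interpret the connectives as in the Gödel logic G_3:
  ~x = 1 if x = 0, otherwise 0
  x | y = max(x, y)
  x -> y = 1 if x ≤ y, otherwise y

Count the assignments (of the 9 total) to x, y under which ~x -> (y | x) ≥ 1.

7

x = 0, y = 0 ↦ 0  <
x = 0, y = 1/2 ↦ 1/2  <
x = 0, y = 1 ↦ 1  ≥
x = 1/2, y = 0 ↦ 1  ≥
x = 1/2, y = 1/2 ↦ 1  ≥
x = 1/2, y = 1 ↦ 1  ≥
x = 1, y = 0 ↦ 1  ≥
x = 1, y = 1/2 ↦ 1  ≥
x = 1, y = 1 ↦ 1  ≥
So 7 of the 9 assignments meet the threshold.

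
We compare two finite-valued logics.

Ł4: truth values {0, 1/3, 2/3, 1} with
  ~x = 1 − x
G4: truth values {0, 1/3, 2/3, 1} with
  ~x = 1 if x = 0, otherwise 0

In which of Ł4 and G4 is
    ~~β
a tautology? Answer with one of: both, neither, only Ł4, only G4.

neither

In Ł4: at β = 0 the value is 0 — not a tautology.
In G4: at β = 0 the value is 0 — not a tautology.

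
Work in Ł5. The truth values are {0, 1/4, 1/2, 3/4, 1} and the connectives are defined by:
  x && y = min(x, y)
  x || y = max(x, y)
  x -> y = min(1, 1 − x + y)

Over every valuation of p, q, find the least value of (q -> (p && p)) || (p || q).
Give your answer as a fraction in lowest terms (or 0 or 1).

1/2

Take p = 0, q = 1/2:
p && p = 0 && 0 = 0
q -> (p && p) = 1/2 -> 0 = 1/2
p || q = 0 || 1/2 = 1/2
(q -> (p && p)) || (p || q) = 1/2 || 1/2 = 1/2
No assignment yields a value below 1/2, so this is the minimum.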